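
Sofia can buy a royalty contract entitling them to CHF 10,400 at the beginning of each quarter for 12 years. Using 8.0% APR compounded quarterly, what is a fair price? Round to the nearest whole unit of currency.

CHF 325,380

Periodic rate i = 0.08/4 = 0.02; n = 12 × 4 = 48 periods.
PV = PMT · [1 − (1+i)^(−n)] / i × (1+i) = 10400 · 31.286582 = 325,380.4524
(Beginning-of-period payments → annuity-due factor ×(1+i).)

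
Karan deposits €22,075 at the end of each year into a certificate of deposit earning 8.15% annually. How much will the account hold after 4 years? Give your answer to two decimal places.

Accumulation factor s(4|0.0815) = 4.516110; FV = 22075 × 4.516110 = 99,693.1358

€99,693.14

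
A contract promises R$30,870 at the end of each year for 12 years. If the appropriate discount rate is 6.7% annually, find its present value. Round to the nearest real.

R$249,159

Annuity factor a(12|0.067) = 8.071246; PV = 30870 × 8.071246 = 249,159.3599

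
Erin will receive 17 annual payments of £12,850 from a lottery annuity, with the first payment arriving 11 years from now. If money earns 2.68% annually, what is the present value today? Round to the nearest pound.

£133,278

Value one period before first payment (t=10): 12850 × [1 − (1+0.0268)^(−17)] / 0.0268 = 12850 × 13.511864 = 173,627.4508
PV₀ = 173,627.4508 / (1+0.0268)^10 = 173,627.4508 / 1.302743 = 133,278.4057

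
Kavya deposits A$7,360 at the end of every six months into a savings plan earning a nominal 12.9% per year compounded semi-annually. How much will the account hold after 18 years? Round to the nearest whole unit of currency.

A$968,726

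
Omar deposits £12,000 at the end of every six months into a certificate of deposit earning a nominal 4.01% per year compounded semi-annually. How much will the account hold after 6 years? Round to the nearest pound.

£160,990

i = 0.0401/2 = 0.02005 per half-year; n = 6·2 = 12.
FV = PMT · [(1+i)^n − 1] / i = 12000 · 13.415861 = 160,990.3363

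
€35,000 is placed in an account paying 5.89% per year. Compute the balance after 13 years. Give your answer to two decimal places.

€73,651.63

FV = PV·(1+i)^n = 35,000 × 2.104332 = 73,651.6316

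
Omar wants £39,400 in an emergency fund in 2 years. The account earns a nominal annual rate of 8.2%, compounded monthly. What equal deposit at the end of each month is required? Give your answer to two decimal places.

i = 0.082/12 = 0.00683333 per month; n = 2·12 = 24.
PMT = 39400 / ( [(1+0.00683333)^24 − 1] / 0.00683333 ) = 39400 / 25.983995 = 1,516.3180

£1,516.32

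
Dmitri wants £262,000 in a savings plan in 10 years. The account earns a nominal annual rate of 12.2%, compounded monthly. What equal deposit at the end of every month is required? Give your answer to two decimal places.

£1,125.63

Periodic rate i = 0.122/12 = 0.0101667; n = 10 × 12 = 120 periods.
FV-annuity factor = 232.759373; PMT = 262000 / 232.759373 = 1,125.6260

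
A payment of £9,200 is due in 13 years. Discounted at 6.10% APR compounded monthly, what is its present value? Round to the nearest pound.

£4,171

i = 0.061/12 = 0.00508333 per month; n = 13·12 = 156.
PV = 9,200 / (1 + 0.00508333)^156 = 9,200 / 2.205582 = 4,171.2353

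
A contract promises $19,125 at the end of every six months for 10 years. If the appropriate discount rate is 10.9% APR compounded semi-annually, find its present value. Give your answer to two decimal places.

With 2 periods per year: i = 0.0545, n = 20.
PV = PMT · [1 − (1+i)^(−n)] / i = 19125 · 12.000114 = 229,502.1752

$229,502.18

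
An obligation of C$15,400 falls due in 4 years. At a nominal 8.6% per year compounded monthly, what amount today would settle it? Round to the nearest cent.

With 12 periods per year: i = 0.00716667, n = 48.
PV = FV·(1+i)^(−n) = 15,400 × 0.709799 = 10,930.9074

C$10,930.91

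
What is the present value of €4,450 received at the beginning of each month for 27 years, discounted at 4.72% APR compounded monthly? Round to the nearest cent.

i = 0.0472/12 = 0.00393333 per month; n = 27·12 = 324.
PV = 4450 × [1 − (1+0.00393333)^(−324)] / 0.00393333 × (1+i) = 4450 × 183.694663 = 817,441.2524
(annuity-due: payments at period start, so ×(1+i).)

€817,441.25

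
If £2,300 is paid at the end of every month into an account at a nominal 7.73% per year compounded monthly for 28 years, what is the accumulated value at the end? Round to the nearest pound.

£2,731,125

Periodic rate i = 0.0773/12 = 0.00644167; n = 28 × 12 = 336 periods.
FV = 2300 × [(1+0.00644167)^336 − 1] / 0.00644167 = 2300 × 1187.445640 = 2,731,124.9713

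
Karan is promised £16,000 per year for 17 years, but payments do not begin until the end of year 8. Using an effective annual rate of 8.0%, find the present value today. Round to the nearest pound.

PV at t=7 (ordinary 17-year annuity): 16000 × a(17|0.08) = 16000 × 9.121638 = 145,946.2097
PV₀ = 145,946.2097 / (1+0.08)^7 = 145,946.2097 / 1.713824 = 85,158.2116

£85,158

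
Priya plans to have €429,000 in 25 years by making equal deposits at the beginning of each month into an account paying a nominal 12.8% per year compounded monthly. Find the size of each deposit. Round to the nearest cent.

€195.83

i = 0.128/12 = 0.0106667 per month; n = 25·12 = 300.
FV-annuity factor × (1+i) = 2190.648251; PMT = 429000 / 2190.648251 = 195.8324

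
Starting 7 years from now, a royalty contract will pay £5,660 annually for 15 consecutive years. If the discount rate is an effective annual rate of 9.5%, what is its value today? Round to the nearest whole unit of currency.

£25,703

PV at t=6 (ordinary 15-year annuity): 5660 × a(15|0.095) = 5660 × 7.828175 = 44,307.4705
Discount back 6 years: 44,307.4705 × (1+0.095)^(−6) = 44,307.4705 × 0.580117 = 25,703.4987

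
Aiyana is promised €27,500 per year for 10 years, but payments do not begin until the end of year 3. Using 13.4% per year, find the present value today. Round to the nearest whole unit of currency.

€114,208

Value one period before first payment (t=2): 27500 × [1 − (1+0.134)^(−10)] / 0.134 = 27500 × 5.340592 = 146,866.2904
Discount back 2 years: 146,866.2904 × (1+0.134)^(−2) = 146,866.2904 × 0.777632 = 114,207.8659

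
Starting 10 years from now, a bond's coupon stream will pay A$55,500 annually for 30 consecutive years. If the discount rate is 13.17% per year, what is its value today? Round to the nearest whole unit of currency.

A$135,014

PV at t=9 (ordinary 30-year annuity): 55500 × a(30|0.1317) = 55500 × 7.407459 = 411,113.9487
Discount back 9 years: 411,113.9487 × (1+0.1317)^(−9) = 411,113.9487 × 0.328411 = 135,014.4866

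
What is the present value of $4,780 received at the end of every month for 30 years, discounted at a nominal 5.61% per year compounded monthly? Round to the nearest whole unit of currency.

$831,724

With 12 periods per year: i = 0.004675, n = 360.
Annuity factor a(360|0.004675) = 174.000887; PV = 4780 × 174.000887 = 831,724.2394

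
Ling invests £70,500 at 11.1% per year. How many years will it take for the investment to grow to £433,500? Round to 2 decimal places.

17.26 years

n = ln(433500/70500) / ln(1+0.111) = ln(6.14894) / 0.105261 = 17.2551 years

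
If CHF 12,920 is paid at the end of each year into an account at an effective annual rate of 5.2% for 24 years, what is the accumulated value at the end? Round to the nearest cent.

CHF 590,296.94

FV = 12920 × [(1+0.052)^24 − 1] / 0.052 = 12920 × 45.688618 = 590,296.9447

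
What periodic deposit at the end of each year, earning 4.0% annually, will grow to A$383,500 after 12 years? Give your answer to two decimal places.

PMT = 383500 / ( [(1+0.04)^12 − 1] / 0.04 ) = 383500 / 15.025805 = 25,522.7582

A$25,522.76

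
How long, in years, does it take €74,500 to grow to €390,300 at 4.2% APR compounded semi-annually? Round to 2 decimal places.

Periodic rate i = 0.042/2 = 0.021.
(1+i)^n = 390300/74500 = 5.23893, so n = ln 5.23893 / ln 1.021 = 79.6879 half-years
= 79.6879/2 years

39.84 years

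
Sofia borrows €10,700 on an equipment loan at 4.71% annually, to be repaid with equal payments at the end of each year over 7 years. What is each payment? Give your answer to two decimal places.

€1,829.79

PMT = 10700 / ( [1 − (1+0.0471)^(−7)] / 0.0471 ) = 10700 / 5.847681 = 1,829.7852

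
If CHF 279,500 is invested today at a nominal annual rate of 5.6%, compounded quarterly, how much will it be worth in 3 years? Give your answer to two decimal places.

CHF 330,245.78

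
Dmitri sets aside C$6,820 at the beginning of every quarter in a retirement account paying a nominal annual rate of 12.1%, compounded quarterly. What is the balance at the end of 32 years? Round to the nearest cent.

C$10,303,279.71

i = 0.121/4 = 0.03025 per quarter; n = 32·4 = 128.
Accumulation factor s(128|0.03025) × (1+i) = 1510.744826; FV = 6820 × 1510.744826 = 10,303,279.7120
Payments are at the start of each period, so multiply by (1+i).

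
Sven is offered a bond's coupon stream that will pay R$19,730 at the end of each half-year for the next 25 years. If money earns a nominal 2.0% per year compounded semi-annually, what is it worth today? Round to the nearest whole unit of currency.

R$773,339

i = 0.02/2 = 0.01 per half-year; n = 25·2 = 50.
Annuity factor a(50|0.01) = 39.196118; PV = 19730 × 39.196118 = 773,339.3989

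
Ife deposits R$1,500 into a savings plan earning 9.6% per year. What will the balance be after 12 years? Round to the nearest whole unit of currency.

R$4,506

FV = PV·(1+i)^n = 1,500 × 3.004185 = 4,506.2773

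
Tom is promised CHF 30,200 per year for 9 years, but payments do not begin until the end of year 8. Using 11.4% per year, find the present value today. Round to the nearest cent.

CHF 77,333.34

Value one period before first payment (t=7): 30200 × [1 − (1+0.114)^(−9)] / 0.114 = 30200 × 5.452004 = 164,650.5091
PV₀ = 164,650.5091 / (1+0.114)^7 = 164,650.5091 / 2.129101 = 77,333.3355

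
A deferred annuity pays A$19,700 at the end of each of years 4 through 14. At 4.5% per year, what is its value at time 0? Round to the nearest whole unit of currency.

PV at t=3 (ordinary 11-year annuity): 19700 × a(11|0.045) = 19700 × 8.528917 = 168,019.6632
PV₀ = 168,019.6632 / (1+0.045)^3 = 168,019.6632 / 1.141166 = 147,235.0603

A$147,235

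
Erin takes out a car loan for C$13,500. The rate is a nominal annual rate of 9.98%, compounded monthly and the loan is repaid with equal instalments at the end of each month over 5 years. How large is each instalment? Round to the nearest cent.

With 12 periods per year: i = 0.00831667, n = 60.
PMT = 13500 / ( [1 − (1+0.00831667)^(−60)] / 0.00831667 ) = 13500 / 47.087175 = 286.7023

C$286.70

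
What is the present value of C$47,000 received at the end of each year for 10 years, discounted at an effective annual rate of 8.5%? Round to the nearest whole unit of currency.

PV = 47000 × [1 − (1+0.085)^(−10)] / 0.085 = 47000 × 6.561348 = 308,383.3587

C$308,383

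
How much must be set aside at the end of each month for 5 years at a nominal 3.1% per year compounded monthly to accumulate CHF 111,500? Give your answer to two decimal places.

Periodic rate i = 0.031/12 = 0.00258333; n = 5 × 12 = 60 periods.
PMT = 111500 / ( [(1+0.00258333)^60 − 1] / 0.00258333 ) = 111500 / 64.809527 = 1,720.4261

CHF 1,720.43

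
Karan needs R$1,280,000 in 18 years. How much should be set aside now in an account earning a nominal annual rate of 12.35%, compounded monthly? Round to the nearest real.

R$140,187

Periodic rate i = 0.1235/12 = 0.0102917; n = 18 × 12 = 216 periods.
PV = FV·(1+i)^(−n) = 1,280,000 × 0.109521 = 140,186.9179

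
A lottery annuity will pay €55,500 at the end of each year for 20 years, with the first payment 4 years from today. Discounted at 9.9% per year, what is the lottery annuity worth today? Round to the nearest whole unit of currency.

PV at t=3 (ordinary 20-year annuity): 55500 × a(20|0.099) = 55500 × 8.571998 = 475,745.8823
Discount back 3 years: 475,745.8823 × (1+0.099)^(−3) = 475,745.8823 × 0.753368 = 358,411.5204

€358,412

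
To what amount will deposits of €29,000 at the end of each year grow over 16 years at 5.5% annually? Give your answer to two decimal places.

Accumulation factor s(16|0.055) = 24.641140; FV = 29000 × 24.641140 = 714,593.0596

€714,593.06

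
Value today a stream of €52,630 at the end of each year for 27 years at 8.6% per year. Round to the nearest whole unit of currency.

Annuity factor a(27|0.086) = 10.374488; PV = 52630 × 10.374488 = 546,009.3032

€546,009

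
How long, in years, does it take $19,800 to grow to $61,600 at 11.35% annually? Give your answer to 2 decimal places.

10.56 years

(1+i)^n = 61600/19800 = 3.11111, so n = ln 3.11111 / ln 1.1135 = 10.5571 years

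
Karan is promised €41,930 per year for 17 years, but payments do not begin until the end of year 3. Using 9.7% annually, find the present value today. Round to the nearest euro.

€284,759

PV at t=2 (ordinary 17-year annuity): 41930 × a(17|0.097) = 41930 × 8.172716 = 342,681.9766
Discount back 2 years: 342,681.9766 × (1+0.097)^(−2) = 342,681.9766 × 0.830973 = 284,759.3599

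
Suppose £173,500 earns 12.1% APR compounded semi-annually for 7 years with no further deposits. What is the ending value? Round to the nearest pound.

£394,865

With 2 periods per year: i = 0.0605, n = 14.
FV = PV·(1+i)^n = 173,500 × 2.275880 = 394,865.2351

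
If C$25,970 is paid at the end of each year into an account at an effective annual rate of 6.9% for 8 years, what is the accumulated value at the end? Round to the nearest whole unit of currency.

FV = PMT · [(1+i)^n − 1] / i = 25970 · 10.222926 = 265,489.3792

C$265,489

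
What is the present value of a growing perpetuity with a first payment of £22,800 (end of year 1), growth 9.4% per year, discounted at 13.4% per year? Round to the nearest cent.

£570,000.00

PV = D₁/(r − g) = 22800/(0.134 − 0.094) = 570,000.0000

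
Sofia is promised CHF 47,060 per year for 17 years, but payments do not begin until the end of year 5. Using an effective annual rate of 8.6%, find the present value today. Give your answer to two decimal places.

PV at t=4 (ordinary 17-year annuity): 47060 × a(17|0.086) = 47060 × 8.767719 = 412,608.8739
PV₀ = 412,608.8739 / (1+0.086)^4 = 412,608.8739 / 1.390975 = 296,632.8627

CHF 296,632.86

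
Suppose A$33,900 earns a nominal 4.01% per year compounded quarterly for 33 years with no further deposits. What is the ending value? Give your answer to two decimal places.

A$126,485.28

Periodic rate i = 0.0401/4 = 0.010025; n = 33 × 4 = 132 periods.
33,900 × (1+0.010025)^132 = 33,900 × 3.731129 = 126,485.2845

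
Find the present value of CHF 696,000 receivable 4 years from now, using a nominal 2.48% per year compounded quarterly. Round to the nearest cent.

CHF 630,463.91

With 4 periods per year: i = 0.0062, n = 16.
PV = FV·(1+i)^(−n) = 696,000 × 0.905839 = 630,463.9110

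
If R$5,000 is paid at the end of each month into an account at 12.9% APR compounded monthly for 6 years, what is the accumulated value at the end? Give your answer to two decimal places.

R$539,294.91

With 12 periods per year: i = 0.01075, n = 72.
FV = 5000 × [(1+0.01075)^72 − 1] / 0.01075 = 5000 × 107.858981 = 539,294.9063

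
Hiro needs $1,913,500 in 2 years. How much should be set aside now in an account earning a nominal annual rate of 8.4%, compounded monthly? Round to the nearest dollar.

With 12 periods per year: i = 0.007, n = 24.
PV = FV·(1+i)^(−n) = 1,913,500 × 0.845849 = 1,618,531.5640

$1,618,532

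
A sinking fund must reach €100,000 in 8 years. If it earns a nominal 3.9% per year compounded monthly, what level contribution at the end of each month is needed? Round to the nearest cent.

€889.28

With 12 periods per year: i = 0.00325, n = 96.
PMT = 100000 / ( [(1+0.00325)^96 − 1] / 0.00325 ) = 100000 / 112.450377 = 889.2811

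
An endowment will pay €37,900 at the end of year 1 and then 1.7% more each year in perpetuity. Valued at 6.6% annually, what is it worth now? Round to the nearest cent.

€773,469.39

PV = PMT / (i − g) = 37900 / (0.066 − 0.017) = 37900 / 0.049000 = 773,469.3878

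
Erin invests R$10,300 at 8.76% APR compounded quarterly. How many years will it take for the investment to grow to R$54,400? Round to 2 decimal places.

Periodic rate i = 0.0876/4 = 0.0219.
n = ln(54400/10300) / ln(1+0.0219) = ln(5.28155) / 0.021664 = 76.8209 quarters
= 76.8209/4 years

19.21 years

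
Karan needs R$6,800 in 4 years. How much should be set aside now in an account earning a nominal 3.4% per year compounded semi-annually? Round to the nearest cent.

R$5,942.12

With 2 periods per year: i = 0.017, n = 8.
Discount factor = (1+0.017)^(−8) = 0.873841; PV = 6,800 × 0.873841 = 5,942.1182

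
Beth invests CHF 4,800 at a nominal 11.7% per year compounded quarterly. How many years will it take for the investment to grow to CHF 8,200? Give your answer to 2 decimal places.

Periodic rate i = 0.117/4 = 0.02925.
(1+i)^n = 8200/4800 = 1.70833, so n = ln 1.70833 / ln 1.02925 = 18.5748 quarters
= 18.5748/4 years

4.64 years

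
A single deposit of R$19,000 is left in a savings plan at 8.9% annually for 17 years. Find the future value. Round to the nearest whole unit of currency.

R$80,952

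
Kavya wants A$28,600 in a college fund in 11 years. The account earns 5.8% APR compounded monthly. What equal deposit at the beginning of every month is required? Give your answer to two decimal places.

A$154.61

With 12 periods per year: i = 0.00483333, n = 132.
FV-annuity factor × (1+i) = 184.983253; PMT = 28600 / 184.983253 = 154.6086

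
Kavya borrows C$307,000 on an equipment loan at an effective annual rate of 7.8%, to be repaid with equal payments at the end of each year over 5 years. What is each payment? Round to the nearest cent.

C$76,485.26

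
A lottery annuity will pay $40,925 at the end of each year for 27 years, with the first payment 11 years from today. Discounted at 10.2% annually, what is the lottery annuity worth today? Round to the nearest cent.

PV at t=10 (ordinary 27-year annuity): 40925 × a(27|0.102) = 40925 × 9.091894 = 372,085.7642
PV₀ = 372,085.7642 / (1+0.102)^10 = 372,085.7642 / 2.641289 = 140,872.7878

$140,872.79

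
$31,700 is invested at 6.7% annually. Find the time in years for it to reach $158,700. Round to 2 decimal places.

n = ln(158700/31700) / ln(1+0.067) = ln(5.00631) / 0.064851 = 24.8369 years

24.84 years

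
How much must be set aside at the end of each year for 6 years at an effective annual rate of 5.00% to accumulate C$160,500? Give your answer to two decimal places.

C$23,596.30

PMT = 160500 / ( [(1+0.05)^6 − 1] / 0.05 ) = 160500 / 6.801913 = 23,596.3036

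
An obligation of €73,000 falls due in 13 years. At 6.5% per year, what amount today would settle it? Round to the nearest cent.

€32,194.22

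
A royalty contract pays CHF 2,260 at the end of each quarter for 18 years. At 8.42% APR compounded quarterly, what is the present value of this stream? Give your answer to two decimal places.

With 4 periods per year: i = 0.02105, n = 72.
PV = 2260 × [1 − (1+0.02105)^(−72)] / 0.02105 = 2260 × 36.904539 = 83,404.2574

CHF 83,404.26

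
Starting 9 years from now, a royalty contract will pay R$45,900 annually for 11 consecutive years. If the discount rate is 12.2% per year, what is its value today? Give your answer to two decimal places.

R$107,572.54

Value one period before first payment (t=8): 45900 × [1 − (1+0.122)^(−11)] / 0.122 = 45900 × 5.886153 = 270,174.4397
Discount back 8 years: 270,174.4397 × (1+0.122)^(−8) = 270,174.4397 × 0.398160 = 107,572.5353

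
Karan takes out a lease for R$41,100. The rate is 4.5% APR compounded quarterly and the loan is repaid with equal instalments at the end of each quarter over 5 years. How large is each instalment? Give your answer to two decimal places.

R$2,306.34

With 4 periods per year: i = 0.01125, n = 20.
PMT = 41100 / ( [1 − (1+0.01125)^(−20)] / 0.01125 ) = 41100 / 17.820448 = 2,306.3393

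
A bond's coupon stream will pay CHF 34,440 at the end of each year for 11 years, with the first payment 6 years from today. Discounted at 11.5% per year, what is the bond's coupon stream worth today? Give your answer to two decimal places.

CHF 121,299.66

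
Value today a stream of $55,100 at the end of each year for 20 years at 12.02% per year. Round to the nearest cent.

$411,050.94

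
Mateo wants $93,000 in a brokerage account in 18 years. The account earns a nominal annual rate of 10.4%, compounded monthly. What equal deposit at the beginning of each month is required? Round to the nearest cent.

i = 0.104/12 = 0.00866667 per month; n = 18·12 = 216.
FV-annuity factor × (1+i) = 634.186890; PMT = 93000 / 634.186890 = 146.6445

$146.64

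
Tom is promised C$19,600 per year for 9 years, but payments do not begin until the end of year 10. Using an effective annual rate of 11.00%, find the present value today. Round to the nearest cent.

C$42,425.55

PV at t=9 (ordinary 9-year annuity): 19600 × a(9|0.11) = 19600 × 5.537048 = 108,526.1316
PV₀ = 108,526.1316 / (1+0.11)^9 = 108,526.1316 / 2.558037 = 42,425.5532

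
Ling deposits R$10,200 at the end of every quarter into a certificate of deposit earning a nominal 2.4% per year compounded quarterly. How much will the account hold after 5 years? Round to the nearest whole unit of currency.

i = 0.024/4 = 0.006 per quarter; n = 5·4 = 20.
Accumulation factor s(20|0.006) = 21.182107; FV = 10200 × 21.182107 = 216,057.4906

R$216,057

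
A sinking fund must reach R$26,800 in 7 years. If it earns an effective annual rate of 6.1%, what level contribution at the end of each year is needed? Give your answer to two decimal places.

R$3,183.10

FV-annuity factor = 8.419476; PMT = 26800 / 8.419476 = 3,183.0959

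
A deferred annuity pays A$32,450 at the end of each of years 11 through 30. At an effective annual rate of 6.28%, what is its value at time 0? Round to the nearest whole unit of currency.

PV at t=10 (ordinary 20-year annuity): 32450 × a(20|0.0628) = 32450 × 11.213691 = 363,884.2802
PV₀ = 363,884.2802 / (1+0.0628)^10 = 363,884.2802 / 1.838719 = 197,900.9309

A$197,901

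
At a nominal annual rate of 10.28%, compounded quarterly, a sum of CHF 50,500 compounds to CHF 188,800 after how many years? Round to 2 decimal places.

12.99 years

Periodic rate i = 0.1028/4 = 0.0257.
n = ln(188800/50500) / ln(1+0.0257) = ln(3.73861) / 0.025375 = 51.9684 quarters
= 51.9684/4 years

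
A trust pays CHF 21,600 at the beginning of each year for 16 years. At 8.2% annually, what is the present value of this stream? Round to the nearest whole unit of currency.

PV = 21600 × [1 − (1+0.082)^(−16)] / 0.082 × (1+i) = 21600 × 9.455935 = 204,248.1855
(Beginning-of-period payments → annuity-due factor ×(1+i).)

CHF 204,248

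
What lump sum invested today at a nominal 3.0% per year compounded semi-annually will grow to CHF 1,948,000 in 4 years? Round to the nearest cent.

With 2 periods per year: i = 0.015, n = 8.
PV = FV·(1+i)^(−n) = 1,948,000 × 0.887711 = 1,729,261.2692

CHF 1,729,261.27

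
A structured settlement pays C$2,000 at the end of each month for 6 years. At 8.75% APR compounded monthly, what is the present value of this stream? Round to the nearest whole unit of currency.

With 12 periods per year: i = 0.00729167, n = 72.
Annuity factor a(72|0.00729167) = 55.860585; PV = 2000 × 55.860585 = 111,721.1690

C$111,721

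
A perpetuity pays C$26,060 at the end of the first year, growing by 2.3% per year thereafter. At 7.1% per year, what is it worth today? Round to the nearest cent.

C$542,916.67

PV = PMT / (i − g) = 26060 / (0.071 − 0.023) = 26060 / 0.048000 = 542,916.6667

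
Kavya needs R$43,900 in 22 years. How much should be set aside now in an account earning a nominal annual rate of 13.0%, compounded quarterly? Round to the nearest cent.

R$2,631.11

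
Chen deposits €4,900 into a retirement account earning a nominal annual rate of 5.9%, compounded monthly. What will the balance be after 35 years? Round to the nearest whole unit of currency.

€38,443

With 12 periods per year: i = 0.00491667, n = 420.
4,900 × (1+0.00491667)^420 = 4,900 × 7.845500 = 38,442.9500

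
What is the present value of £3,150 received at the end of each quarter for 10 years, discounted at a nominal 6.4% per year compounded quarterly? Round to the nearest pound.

i = 0.064/4 = 0.016 per quarter; n = 10·4 = 40.
PV = PMT · [1 − (1+i)^(−n)] / i = 3150 · 29.376845 = 92,537.0611

£92,537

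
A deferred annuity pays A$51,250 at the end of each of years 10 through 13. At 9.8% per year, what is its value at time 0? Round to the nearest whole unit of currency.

A$70,339

Value one period before first payment (t=9): 51250 × [1 − (1+0.098)^(−4)] / 0.098 = 51250 × 3.183638 = 163,161.4416
PV₀ = 163,161.4416 / (1+0.098)^9 = 163,161.4416 / 2.319643 = 70,339.0459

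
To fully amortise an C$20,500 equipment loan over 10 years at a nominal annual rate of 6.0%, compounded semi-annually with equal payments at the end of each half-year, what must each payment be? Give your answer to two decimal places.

With 2 periods per year: i = 0.03, n = 20.
Annuity-PV factor = 14.877475; PMT = 20500 / 14.877475 = 1,377.9220

C$1,377.92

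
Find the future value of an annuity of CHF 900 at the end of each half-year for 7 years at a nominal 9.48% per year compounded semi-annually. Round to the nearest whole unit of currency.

CHF 17,324

Periodic rate i = 0.0948/2 = 0.0474; n = 7 × 2 = 14 periods.
Accumulation factor s(14|0.0474) = 19.248689; FV = 900 × 19.248689 = 17,323.8198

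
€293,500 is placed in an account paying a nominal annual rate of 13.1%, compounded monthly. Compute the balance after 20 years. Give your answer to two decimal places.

Periodic rate i = 0.131/12 = 0.0109167; n = 20 × 12 = 240 periods.
293,500 × (1+0.0109167)^240 = 293,500 × 13.542087 = 3,974,602.5690

€3,974,602.57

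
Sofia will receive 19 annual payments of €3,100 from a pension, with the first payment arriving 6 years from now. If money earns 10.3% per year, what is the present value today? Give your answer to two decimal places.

Value one period before first payment (t=5): 3100 × [1 − (1+0.103)^(−19)] / 0.103 = 3100 × 8.201340 = 25,424.1525
Discount back 5 years: 25,424.1525 × (1+0.103)^(−5) = 25,424.1525 × 0.612523 = 15,572.8795

€15,572.88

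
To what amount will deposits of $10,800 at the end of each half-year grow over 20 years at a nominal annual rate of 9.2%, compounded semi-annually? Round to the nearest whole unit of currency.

i = 0.092/2 = 0.046 per half-year; n = 20·2 = 40.
FV = PMT · [(1+i)^n − 1] / i = 10800 · 109.634908 = 1,184,057.0039

$1,184,057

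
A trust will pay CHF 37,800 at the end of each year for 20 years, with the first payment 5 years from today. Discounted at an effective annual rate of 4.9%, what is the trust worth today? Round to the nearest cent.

Value one period before first payment (t=4): 37800 × [1 − (1+0.049)^(−20)] / 0.049 = 37800 × 12.568559 = 475,091.5196
PV₀ = 475,091.5196 / (1+0.049)^4 = 475,091.5196 / 1.210882 = 392,351.5074

CHF 392,351.51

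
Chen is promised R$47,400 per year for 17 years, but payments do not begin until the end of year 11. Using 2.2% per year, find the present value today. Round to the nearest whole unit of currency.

PV at t=10 (ordinary 17-year annuity): 47400 × a(17|0.022) = 47400 × 14.055815 = 666,245.6241
Discount back 10 years: 666,245.6241 × (1+0.022)^(−10) = 666,245.6241 × 0.804435 = 535,951.4024

R$535,951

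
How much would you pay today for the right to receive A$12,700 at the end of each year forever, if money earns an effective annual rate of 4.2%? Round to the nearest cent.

PV = PMT / i = 12700 / 0.042 = 302,380.9524

A$302,380.95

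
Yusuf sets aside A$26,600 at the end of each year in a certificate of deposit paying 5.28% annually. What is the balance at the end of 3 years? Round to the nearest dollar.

A$84,088

Accumulation factor s(3|0.0528) = 3.161188; FV = 26600 × 3.161188 = 84,087.5965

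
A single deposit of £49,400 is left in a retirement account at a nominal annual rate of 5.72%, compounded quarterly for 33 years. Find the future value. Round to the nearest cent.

i = 0.0572/4 = 0.0143 per quarter; n = 33·4 = 132.
49,400 × (1+0.0143)^132 = 49,400 × 6.515806 = 321,880.8304

£321,880.83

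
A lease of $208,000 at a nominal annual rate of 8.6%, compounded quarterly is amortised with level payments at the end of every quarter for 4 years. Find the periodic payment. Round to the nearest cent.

Periodic rate i = 0.086/4 = 0.0215; n = 4 × 4 = 16 periods.
Annuity-PV factor = 13.417754; PMT = 208000 / 13.417754 = 15,501.8490

$15,501.85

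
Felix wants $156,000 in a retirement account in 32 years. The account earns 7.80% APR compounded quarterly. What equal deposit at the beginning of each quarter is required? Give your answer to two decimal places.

$275.11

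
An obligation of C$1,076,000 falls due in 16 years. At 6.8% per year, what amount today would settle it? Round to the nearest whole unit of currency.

C$375,554

PV = 1,076,000 / (1 + 0.068)^16 = 1,076,000 / 2.865102 = 375,553.8584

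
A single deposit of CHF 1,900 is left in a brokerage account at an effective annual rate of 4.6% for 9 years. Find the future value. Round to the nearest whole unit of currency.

CHF 2,848

1,900 × (1+0.046)^9 = 1,900 × 1.498943 = 2,847.9920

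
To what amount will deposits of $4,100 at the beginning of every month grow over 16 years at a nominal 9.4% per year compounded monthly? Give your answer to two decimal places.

$1,832,212.44

Periodic rate i = 0.094/12 = 0.00783333; n = 16 × 12 = 192 periods.
FV = PMT · [(1+i)^n − 1] / i × (1+i) = 4100 · 446.881084 = 1,832,212.4445
Payments are at the start of each period, so multiply by (1+i).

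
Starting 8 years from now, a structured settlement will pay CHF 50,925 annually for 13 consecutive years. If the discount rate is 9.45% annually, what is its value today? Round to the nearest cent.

PV at t=7 (ordinary 13-year annuity): 50925 × a(13|0.0945) = 50925 × 7.310388 = 372,281.4945
Discount back 7 years: 372,281.4945 × (1+0.0945)^(−7) = 372,281.4945 × 0.531483 = 197,861.4044

CHF 197,861.40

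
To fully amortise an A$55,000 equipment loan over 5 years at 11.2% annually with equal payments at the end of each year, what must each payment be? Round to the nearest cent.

Annuity-PV factor = 3.677378; PMT = 55000 / 3.677378 = 14,956.3098

A$14,956.31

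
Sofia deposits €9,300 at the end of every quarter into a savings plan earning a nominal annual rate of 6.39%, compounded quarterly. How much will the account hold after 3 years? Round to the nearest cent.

€121,946.85

i = 0.0639/4 = 0.015975 per quarter; n = 3·4 = 12.
FV = PMT · [(1+i)^n − 1] / i = 9300 · 13.112565 = 121,946.8519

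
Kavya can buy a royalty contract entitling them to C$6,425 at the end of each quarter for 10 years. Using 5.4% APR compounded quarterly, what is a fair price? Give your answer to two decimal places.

Periodic rate i = 0.054/4 = 0.0135; n = 10 × 4 = 40 periods.
Annuity factor a(40|0.0135) = 30.751315; PV = 6425 × 30.751315 = 197,577.1971

C$197,577.20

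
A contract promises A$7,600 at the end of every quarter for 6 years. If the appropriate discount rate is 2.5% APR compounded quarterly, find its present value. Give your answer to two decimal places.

Periodic rate i = 0.025/4 = 0.00625; n = 6 × 4 = 24 periods.
PV = PMT · [1 − (1+i)^(−n)] / i = 7600 · 22.222423 = 168,890.4177

A$168,890.42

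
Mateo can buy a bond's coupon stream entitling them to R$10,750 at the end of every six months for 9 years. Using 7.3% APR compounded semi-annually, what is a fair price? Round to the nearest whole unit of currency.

R$140,042

i = 0.073/2 = 0.0365 per half-year; n = 9·2 = 18.
PV = PMT · [1 − (1+i)^(−n)] / i = 10750 · 13.027166 = 140,042.0336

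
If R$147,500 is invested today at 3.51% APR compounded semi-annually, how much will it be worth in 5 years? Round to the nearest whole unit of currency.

R$175,529

Periodic rate i = 0.0351/2 = 0.01755; n = 5 × 2 = 10 periods.
FV = 147,500 × (1 + 0.01755)^10 = 175,529.2942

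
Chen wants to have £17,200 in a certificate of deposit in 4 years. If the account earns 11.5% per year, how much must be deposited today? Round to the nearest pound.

£11,128

PV = 17,200 / (1 + 0.115)^4 = 17,200 / 1.545608 = 11,128.3039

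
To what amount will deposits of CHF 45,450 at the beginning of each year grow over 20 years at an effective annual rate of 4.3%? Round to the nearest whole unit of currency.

CHF 1,456,371

FV = 45450 × [(1+0.043)^20 − 1] / 0.043 × (1+i) = 45450 × 32.043360 = 1,456,370.7040
(Beginning-of-period payments → annuity-due factor ×(1+i).)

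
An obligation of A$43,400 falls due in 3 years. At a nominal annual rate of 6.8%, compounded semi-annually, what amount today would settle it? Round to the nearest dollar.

A$35,511

Periodic rate i = 0.068/2 = 0.034; n = 3 × 2 = 6 periods.
PV = FV·(1+i)^(−n) = 43,400 × 0.818233 = 35,511.2939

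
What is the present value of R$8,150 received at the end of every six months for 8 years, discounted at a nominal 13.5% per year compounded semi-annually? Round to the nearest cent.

i = 0.135/2 = 0.0675 per half-year; n = 8·2 = 16.
PV = PMT · [1 − (1+i)^(−n)] / i = 8150 · 9.605146 = 78,281.9426

R$78,281.94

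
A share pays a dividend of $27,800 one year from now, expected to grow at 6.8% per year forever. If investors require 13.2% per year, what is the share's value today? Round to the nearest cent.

$434,375.00

PV = D₁/(r − g) = 27800/(0.132 − 0.068) = 434,375.0000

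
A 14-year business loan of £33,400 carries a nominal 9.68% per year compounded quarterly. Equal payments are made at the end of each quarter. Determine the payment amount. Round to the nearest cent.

£1,095.37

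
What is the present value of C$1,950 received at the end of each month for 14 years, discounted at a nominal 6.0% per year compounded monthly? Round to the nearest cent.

C$221,280.13

i = 0.06/12 = 0.005 per month; n = 14·12 = 168.
PV = 1950 × [1 − (1+0.005)^(−168)] / 0.005 = 1950 × 113.476990 = 221,280.1301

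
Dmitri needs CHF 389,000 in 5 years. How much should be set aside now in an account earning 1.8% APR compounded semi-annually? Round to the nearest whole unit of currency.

CHF 355,662

i = 0.018/2 = 0.009 per half-year; n = 5·2 = 10.
PV = 389,000 / (1 + 0.009)^10 = 389,000 / 1.093734 = 355,662.3871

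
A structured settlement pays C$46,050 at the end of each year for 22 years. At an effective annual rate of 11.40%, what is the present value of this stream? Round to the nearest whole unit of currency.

Annuity factor a(22|0.114) = 7.956060; PV = 46050 × 7.956060 = 366,376.5561

C$366,377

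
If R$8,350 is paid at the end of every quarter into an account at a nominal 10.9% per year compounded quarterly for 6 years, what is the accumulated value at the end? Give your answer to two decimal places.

i = 0.109/4 = 0.02725 per quarter; n = 6·4 = 24.
FV = 8350 × [(1+0.02725)^24 − 1] / 0.02725 = 8350 × 33.264571 = 277,759.1693

R$277,759.17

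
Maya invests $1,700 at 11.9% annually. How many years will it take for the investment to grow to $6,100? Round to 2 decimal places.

11.36 years

n = ln(6100/1700) / ln(1+0.119) = ln(3.58824) / 0.112435 = 11.3635 years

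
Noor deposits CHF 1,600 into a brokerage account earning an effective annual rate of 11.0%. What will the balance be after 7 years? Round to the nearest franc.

1,600 × (1+0.11)^7 = 1,600 × 2.076160 = 3,321.8562

CHF 3,322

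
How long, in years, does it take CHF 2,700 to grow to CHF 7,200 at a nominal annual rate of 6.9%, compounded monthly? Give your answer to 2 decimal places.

Periodic rate i = 0.069/12 = 0.00575.
(1+i)^n = 7200/2700 = 2.66667, so n = ln 2.66667 / ln 1.00575 = 171.0689 months
= 171.0689/12 years

14.26 years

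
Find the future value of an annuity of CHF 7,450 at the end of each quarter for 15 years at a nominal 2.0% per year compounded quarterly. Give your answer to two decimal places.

With 4 periods per year: i = 0.005, n = 60.
Accumulation factor s(60|0.005) = 69.770031; FV = 7450 × 69.770031 = 519,786.7273

CHF 519,786.73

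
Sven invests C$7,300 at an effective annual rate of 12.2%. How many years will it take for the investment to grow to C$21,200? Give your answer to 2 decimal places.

n = ln(21200/7300) / ln(1+0.122) = ln(2.90411) / 0.115113 = 9.2616 years

9.26 years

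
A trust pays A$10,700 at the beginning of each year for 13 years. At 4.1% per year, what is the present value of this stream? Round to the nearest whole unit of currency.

Annuity factor a(13|0.041) × (1+i) = 10.330854; PV = 10700 × 10.330854 = 110,540.1336
(annuity-due: payments at period start, so ×(1+i).)

A$110,540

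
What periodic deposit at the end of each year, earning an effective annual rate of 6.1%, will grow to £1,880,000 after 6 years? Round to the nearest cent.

FV-annuity factor = 6.992909; PMT = 1.88e+06 / 6.992909 = 268,843.7814

£268,843.78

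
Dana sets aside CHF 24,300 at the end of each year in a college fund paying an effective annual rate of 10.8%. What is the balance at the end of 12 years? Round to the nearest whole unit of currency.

FV = 24300 × [(1+0.108)^12 − 1] / 0.108 = 24300 × 22.440311 = 545,299.5476

CHF 545,300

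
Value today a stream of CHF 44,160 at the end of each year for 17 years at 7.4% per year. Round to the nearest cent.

CHF 419,450.30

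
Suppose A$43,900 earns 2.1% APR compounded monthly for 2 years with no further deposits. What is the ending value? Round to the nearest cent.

Periodic rate i = 0.021/12 = 0.00175; n = 2 × 12 = 24 periods.
FV = PV·(1+i)^n = 43,900 × 1.042856 = 45,781.3871

A$45,781.39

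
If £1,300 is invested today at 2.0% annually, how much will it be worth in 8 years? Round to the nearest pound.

FV = PV·(1+i)^n = 1,300 × 1.171659 = 1,523.1572

£1,523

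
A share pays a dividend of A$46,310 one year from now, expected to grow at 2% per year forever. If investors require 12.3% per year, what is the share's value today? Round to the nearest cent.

A$449,611.65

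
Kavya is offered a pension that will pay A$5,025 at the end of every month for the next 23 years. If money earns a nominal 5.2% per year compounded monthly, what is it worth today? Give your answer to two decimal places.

A$808,038.81

With 12 periods per year: i = 0.00433333, n = 276.
PV = 5025 × [1 − (1+0.00433333)^(−276)] / 0.00433333 = 5025 × 160.803743 = 808,038.8110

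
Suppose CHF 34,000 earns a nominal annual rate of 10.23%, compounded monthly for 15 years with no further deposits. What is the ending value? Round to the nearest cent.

Periodic rate i = 0.1023/12 = 0.008525; n = 15 × 12 = 180 periods.
34,000 × (1+0.008525)^180 = 34,000 × 4.608932 = 156,703.6835

CHF 156,703.68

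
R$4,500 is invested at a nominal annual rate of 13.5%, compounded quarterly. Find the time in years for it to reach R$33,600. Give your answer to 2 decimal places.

Periodic rate i = 0.135/4 = 0.03375.
(1+i)^n = 33600/4500 = 7.46667, so n = ln 7.46667 / ln 1.03375 = 60.5685 quarters
= 60.5685/4 years

15.14 years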